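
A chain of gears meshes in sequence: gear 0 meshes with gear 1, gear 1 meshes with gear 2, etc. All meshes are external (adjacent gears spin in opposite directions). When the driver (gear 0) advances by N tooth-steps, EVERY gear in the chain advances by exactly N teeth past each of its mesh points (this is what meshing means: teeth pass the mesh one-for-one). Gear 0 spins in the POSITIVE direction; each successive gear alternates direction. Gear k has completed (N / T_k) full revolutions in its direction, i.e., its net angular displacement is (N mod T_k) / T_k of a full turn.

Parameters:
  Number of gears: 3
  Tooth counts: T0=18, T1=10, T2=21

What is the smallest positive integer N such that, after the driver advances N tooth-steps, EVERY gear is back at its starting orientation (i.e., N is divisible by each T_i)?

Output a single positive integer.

Gear k returns to start when N is a multiple of T_k.
All gears at start simultaneously when N is a common multiple of [18, 10, 21]; the smallest such N is lcm(18, 10, 21).
Start: lcm = T0 = 18
Fold in T1=10: gcd(18, 10) = 2; lcm(18, 10) = 18 * 10 / 2 = 180 / 2 = 90
Fold in T2=21: gcd(90, 21) = 3; lcm(90, 21) = 90 * 21 / 3 = 1890 / 3 = 630
Full cycle length = 630

Answer: 630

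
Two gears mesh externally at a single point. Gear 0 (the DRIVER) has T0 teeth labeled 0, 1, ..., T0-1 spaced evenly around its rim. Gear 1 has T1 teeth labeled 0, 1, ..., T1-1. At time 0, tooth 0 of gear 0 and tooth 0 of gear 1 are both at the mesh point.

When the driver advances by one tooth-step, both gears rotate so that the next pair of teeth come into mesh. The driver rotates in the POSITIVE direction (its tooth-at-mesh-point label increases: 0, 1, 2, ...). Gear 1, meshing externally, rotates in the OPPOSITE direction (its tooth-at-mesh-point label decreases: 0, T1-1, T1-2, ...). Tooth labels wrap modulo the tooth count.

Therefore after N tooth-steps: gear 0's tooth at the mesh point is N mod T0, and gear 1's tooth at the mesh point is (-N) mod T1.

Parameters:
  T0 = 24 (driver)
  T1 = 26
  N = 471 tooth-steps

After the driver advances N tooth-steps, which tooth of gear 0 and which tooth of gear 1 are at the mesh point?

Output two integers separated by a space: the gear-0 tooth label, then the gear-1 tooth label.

Gear 0 (driver, T0=24): tooth at mesh = N mod T0
  471 = 19 * 24 + 15, so 471 mod 24 = 15
  gear 0 tooth = 15
Gear 1 (driven, T1=26): tooth at mesh = (-N) mod T1
  471 = 18 * 26 + 3, so 471 mod 26 = 3
  (-471) mod 26 = (-3) mod 26 = 26 - 3 = 23
Mesh after 471 steps: gear-0 tooth 15 meets gear-1 tooth 23

Answer: 15 23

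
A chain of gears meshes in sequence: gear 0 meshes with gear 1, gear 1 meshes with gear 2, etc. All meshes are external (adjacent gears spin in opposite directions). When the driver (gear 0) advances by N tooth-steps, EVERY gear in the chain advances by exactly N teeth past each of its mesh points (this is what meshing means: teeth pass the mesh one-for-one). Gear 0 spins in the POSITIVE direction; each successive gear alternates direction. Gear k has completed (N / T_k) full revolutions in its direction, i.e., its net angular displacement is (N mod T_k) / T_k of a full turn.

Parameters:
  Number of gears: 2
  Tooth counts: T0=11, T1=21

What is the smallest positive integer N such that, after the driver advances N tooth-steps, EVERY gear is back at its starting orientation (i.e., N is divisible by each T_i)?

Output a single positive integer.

Gear k returns to start when N is a multiple of T_k.
All gears at start simultaneously when N is a common multiple of [11, 21]; the smallest such N is lcm(11, 21).
Start: lcm = T0 = 11
Fold in T1=21: gcd(11, 21) = 1; lcm(11, 21) = 11 * 21 / 1 = 231 / 1 = 231
Full cycle length = 231

Answer: 231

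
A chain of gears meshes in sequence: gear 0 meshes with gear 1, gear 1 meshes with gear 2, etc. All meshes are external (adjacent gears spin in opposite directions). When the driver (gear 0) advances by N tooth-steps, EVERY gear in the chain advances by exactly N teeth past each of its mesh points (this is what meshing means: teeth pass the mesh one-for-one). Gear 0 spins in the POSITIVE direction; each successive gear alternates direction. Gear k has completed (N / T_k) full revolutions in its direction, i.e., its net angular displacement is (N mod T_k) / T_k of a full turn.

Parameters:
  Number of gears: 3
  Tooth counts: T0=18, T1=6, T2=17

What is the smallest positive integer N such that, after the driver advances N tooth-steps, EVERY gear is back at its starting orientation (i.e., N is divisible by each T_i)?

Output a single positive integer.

Answer: 306

Derivation:
Gear k returns to start when N is a multiple of T_k.
All gears at start simultaneously when N is a common multiple of [18, 6, 17]; the smallest such N is lcm(18, 6, 17).
Start: lcm = T0 = 18
Fold in T1=6: gcd(18, 6) = 6; lcm(18, 6) = 18 * 6 / 6 = 108 / 6 = 18
Fold in T2=17: gcd(18, 17) = 1; lcm(18, 17) = 18 * 17 / 1 = 306 / 1 = 306
Full cycle length = 306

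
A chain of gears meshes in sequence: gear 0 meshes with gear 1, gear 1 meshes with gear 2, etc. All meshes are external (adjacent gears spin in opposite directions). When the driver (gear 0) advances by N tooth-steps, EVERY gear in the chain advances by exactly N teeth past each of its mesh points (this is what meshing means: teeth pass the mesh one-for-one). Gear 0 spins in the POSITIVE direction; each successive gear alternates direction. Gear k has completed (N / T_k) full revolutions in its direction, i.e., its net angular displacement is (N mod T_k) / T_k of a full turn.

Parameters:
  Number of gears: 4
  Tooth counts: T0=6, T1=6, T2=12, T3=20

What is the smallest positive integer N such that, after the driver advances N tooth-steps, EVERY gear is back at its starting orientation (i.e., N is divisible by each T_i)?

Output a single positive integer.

Answer: 60

Derivation:
Gear k returns to start when N is a multiple of T_k.
All gears at start simultaneously when N is a common multiple of [6, 6, 12, 20]; the smallest such N is lcm(6, 6, 12, 20).
Start: lcm = T0 = 6
Fold in T1=6: gcd(6, 6) = 6; lcm(6, 6) = 6 * 6 / 6 = 36 / 6 = 6
Fold in T2=12: gcd(6, 12) = 6; lcm(6, 12) = 6 * 12 / 6 = 72 / 6 = 12
Fold in T3=20: gcd(12, 20) = 4; lcm(12, 20) = 12 * 20 / 4 = 240 / 4 = 60
Full cycle length = 60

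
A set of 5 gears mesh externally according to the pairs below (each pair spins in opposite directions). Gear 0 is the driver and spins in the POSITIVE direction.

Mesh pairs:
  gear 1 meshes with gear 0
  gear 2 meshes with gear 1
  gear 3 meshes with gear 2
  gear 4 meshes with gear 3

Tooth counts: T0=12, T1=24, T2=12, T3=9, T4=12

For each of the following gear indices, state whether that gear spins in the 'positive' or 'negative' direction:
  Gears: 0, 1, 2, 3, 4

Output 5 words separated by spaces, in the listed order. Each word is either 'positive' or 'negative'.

Gear 0 (driver): positive (depth 0)
  gear 1: meshes with gear 0 -> depth 1 -> negative (opposite of gear 0)
  gear 2: meshes with gear 1 -> depth 2 -> positive (opposite of gear 1)
  gear 3: meshes with gear 2 -> depth 3 -> negative (opposite of gear 2)
  gear 4: meshes with gear 3 -> depth 4 -> positive (opposite of gear 3)
Queried indices 0, 1, 2, 3, 4 -> positive, negative, positive, negative, positive

Answer: positive negative positive negative positive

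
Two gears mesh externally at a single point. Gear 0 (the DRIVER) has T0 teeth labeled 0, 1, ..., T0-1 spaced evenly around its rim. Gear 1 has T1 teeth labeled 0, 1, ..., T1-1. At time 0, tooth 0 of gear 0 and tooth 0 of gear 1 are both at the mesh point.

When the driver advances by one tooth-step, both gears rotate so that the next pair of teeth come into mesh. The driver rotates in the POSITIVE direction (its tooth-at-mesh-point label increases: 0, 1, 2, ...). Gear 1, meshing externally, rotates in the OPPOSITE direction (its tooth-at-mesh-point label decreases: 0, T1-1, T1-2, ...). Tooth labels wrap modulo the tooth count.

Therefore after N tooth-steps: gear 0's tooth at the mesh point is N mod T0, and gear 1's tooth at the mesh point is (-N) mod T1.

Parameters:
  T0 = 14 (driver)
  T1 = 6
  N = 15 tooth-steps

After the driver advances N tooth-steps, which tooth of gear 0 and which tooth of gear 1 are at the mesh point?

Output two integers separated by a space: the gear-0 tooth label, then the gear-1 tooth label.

Gear 0 (driver, T0=14): tooth at mesh = N mod T0
  15 = 1 * 14 + 1, so 15 mod 14 = 1
  gear 0 tooth = 1
Gear 1 (driven, T1=6): tooth at mesh = (-N) mod T1
  15 = 2 * 6 + 3, so 15 mod 6 = 3
  (-15) mod 6 = (-3) mod 6 = 6 - 3 = 3
Mesh after 15 steps: gear-0 tooth 1 meets gear-1 tooth 3

Answer: 1 3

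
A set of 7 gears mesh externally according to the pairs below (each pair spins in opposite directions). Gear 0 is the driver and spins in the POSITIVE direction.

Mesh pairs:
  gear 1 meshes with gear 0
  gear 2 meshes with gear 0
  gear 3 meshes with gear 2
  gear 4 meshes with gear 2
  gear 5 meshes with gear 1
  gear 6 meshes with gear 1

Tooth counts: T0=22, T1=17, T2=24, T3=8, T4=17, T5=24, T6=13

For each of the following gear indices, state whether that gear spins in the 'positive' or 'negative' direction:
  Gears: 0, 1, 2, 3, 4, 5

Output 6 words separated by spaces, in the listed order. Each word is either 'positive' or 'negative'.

Answer: positive negative negative positive positive positive

Derivation:
Gear 0 (driver): positive (depth 0)
  gear 1: meshes with gear 0 -> depth 1 -> negative (opposite of gear 0)
  gear 2: meshes with gear 0 -> depth 1 -> negative (opposite of gear 0)
  gear 3: meshes with gear 2 -> depth 2 -> positive (opposite of gear 2)
  gear 4: meshes with gear 2 -> depth 2 -> positive (opposite of gear 2)
  gear 5: meshes with gear 1 -> depth 2 -> positive (opposite of gear 1)
  gear 6: meshes with gear 1 -> depth 2 -> positive (opposite of gear 1)
Queried indices 0, 1, 2, 3, 4, 5 -> positive, negative, negative, positive, positive, positive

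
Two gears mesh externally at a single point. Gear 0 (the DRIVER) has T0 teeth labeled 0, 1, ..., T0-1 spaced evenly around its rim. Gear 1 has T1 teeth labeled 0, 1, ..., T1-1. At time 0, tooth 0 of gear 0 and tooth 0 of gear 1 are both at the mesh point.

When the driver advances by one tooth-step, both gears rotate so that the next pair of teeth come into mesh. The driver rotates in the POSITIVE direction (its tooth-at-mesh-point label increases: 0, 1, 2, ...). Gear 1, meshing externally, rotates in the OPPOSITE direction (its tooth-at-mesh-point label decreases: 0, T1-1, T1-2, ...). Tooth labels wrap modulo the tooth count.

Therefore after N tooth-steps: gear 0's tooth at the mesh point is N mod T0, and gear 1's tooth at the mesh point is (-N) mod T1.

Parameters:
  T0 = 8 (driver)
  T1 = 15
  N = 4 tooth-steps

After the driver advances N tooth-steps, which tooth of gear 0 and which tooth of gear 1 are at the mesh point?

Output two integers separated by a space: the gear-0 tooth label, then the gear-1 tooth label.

Answer: 4 11

Derivation:
Gear 0 (driver, T0=8): tooth at mesh = N mod T0
  4 = 0 * 8 + 4, so 4 mod 8 = 4
  gear 0 tooth = 4
Gear 1 (driven, T1=15): tooth at mesh = (-N) mod T1
  4 = 0 * 15 + 4, so 4 mod 15 = 4
  (-4) mod 15 = (-4) mod 15 = 15 - 4 = 11
Mesh after 4 steps: gear-0 tooth 4 meets gear-1 tooth 11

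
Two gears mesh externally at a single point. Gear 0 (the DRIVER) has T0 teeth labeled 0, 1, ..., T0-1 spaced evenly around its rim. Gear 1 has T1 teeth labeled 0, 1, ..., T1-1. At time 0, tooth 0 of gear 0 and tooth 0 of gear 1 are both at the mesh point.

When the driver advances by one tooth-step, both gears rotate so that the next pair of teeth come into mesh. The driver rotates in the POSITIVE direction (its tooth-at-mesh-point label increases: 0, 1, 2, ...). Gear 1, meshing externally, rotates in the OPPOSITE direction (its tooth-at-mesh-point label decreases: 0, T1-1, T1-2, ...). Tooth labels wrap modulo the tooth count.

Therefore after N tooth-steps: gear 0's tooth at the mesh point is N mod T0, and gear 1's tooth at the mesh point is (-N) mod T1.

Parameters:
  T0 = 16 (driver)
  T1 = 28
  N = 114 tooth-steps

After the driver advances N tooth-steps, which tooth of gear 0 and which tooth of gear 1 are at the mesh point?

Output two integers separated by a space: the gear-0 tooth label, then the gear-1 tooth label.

Answer: 2 26

Derivation:
Gear 0 (driver, T0=16): tooth at mesh = N mod T0
  114 = 7 * 16 + 2, so 114 mod 16 = 2
  gear 0 tooth = 2
Gear 1 (driven, T1=28): tooth at mesh = (-N) mod T1
  114 = 4 * 28 + 2, so 114 mod 28 = 2
  (-114) mod 28 = (-2) mod 28 = 28 - 2 = 26
Mesh after 114 steps: gear-0 tooth 2 meets gear-1 tooth 26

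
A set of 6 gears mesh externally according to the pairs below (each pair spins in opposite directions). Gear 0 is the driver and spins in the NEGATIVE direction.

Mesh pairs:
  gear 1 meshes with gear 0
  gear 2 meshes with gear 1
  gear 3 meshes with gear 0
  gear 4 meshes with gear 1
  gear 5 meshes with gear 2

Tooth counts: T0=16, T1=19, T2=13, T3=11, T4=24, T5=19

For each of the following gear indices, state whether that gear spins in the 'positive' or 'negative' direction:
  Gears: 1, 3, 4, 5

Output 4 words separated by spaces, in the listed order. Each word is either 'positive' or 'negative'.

Gear 0 (driver): negative (depth 0)
  gear 1: meshes with gear 0 -> depth 1 -> positive (opposite of gear 0)
  gear 2: meshes with gear 1 -> depth 2 -> negative (opposite of gear 1)
  gear 3: meshes with gear 0 -> depth 1 -> positive (opposite of gear 0)
  gear 4: meshes with gear 1 -> depth 2 -> negative (opposite of gear 1)
  gear 5: meshes with gear 2 -> depth 3 -> positive (opposite of gear 2)
Queried indices 1, 3, 4, 5 -> positive, positive, negative, positive

Answer: positive positive negative positive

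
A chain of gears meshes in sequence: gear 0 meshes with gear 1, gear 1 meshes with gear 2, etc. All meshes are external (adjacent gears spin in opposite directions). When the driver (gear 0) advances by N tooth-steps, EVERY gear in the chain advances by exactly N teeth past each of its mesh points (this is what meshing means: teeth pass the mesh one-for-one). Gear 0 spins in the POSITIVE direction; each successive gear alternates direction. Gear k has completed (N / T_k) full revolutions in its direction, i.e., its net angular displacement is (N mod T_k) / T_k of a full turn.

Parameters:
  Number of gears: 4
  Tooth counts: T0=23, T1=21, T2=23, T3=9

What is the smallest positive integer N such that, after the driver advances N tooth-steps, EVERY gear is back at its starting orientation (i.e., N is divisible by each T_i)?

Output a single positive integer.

Answer: 1449

Derivation:
Gear k returns to start when N is a multiple of T_k.
All gears at start simultaneously when N is a common multiple of [23, 21, 23, 9]; the smallest such N is lcm(23, 21, 23, 9).
Start: lcm = T0 = 23
Fold in T1=21: gcd(23, 21) = 1; lcm(23, 21) = 23 * 21 / 1 = 483 / 1 = 483
Fold in T2=23: gcd(483, 23) = 23; lcm(483, 23) = 483 * 23 / 23 = 11109 / 23 = 483
Fold in T3=9: gcd(483, 9) = 3; lcm(483, 9) = 483 * 9 / 3 = 4347 / 3 = 1449
Full cycle length = 1449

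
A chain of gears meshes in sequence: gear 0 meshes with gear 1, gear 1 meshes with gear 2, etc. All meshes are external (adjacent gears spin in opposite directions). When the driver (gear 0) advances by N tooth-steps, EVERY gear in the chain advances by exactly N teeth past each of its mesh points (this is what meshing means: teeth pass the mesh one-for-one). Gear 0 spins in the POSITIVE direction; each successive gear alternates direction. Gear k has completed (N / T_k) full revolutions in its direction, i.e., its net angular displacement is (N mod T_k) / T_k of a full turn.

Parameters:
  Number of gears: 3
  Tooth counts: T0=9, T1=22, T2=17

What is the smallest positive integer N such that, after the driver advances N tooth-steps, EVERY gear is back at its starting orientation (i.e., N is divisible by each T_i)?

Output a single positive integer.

Answer: 3366

Derivation:
Gear k returns to start when N is a multiple of T_k.
All gears at start simultaneously when N is a common multiple of [9, 22, 17]; the smallest such N is lcm(9, 22, 17).
Start: lcm = T0 = 9
Fold in T1=22: gcd(9, 22) = 1; lcm(9, 22) = 9 * 22 / 1 = 198 / 1 = 198
Fold in T2=17: gcd(198, 17) = 1; lcm(198, 17) = 198 * 17 / 1 = 3366 / 1 = 3366
Full cycle length = 3366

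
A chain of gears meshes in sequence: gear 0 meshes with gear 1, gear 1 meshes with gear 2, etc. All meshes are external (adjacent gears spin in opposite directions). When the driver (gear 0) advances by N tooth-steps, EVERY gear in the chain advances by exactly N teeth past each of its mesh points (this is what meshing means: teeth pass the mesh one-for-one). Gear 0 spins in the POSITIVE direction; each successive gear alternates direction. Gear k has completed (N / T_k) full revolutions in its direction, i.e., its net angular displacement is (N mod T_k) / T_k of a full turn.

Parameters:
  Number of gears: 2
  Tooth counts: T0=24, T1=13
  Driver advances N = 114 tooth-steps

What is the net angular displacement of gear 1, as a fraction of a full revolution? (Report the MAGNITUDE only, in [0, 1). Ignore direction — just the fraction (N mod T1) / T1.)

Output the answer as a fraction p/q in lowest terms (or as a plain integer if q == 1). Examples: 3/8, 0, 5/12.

Answer: 10/13

Derivation:
Chain of 2 gears, tooth counts: [24, 13]
  gear 0: T0=24, direction=positive, advance = 114 mod 24 = 18 teeth = 18/24 turn
  gear 1: T1=13, direction=negative, advance = 114 mod 13 = 10 teeth = 10/13 turn
Gear 1: 114 mod 13 = 10
Fraction = 10 / 13 = 10/13 (gcd(10,13)=1) = 10/13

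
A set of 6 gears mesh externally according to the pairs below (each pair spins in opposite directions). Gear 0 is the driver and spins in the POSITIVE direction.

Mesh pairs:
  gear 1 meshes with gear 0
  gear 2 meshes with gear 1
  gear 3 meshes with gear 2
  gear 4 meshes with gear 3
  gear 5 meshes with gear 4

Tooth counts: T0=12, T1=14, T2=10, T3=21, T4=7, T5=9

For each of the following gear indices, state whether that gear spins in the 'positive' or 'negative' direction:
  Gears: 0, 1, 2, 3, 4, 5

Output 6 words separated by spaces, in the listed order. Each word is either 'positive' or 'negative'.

Gear 0 (driver): positive (depth 0)
  gear 1: meshes with gear 0 -> depth 1 -> negative (opposite of gear 0)
  gear 2: meshes with gear 1 -> depth 2 -> positive (opposite of gear 1)
  gear 3: meshes with gear 2 -> depth 3 -> negative (opposite of gear 2)
  gear 4: meshes with gear 3 -> depth 4 -> positive (opposite of gear 3)
  gear 5: meshes with gear 4 -> depth 5 -> negative (opposite of gear 4)
Queried indices 0, 1, 2, 3, 4, 5 -> positive, negative, positive, negative, positive, negative

Answer: positive negative positive negative positive negative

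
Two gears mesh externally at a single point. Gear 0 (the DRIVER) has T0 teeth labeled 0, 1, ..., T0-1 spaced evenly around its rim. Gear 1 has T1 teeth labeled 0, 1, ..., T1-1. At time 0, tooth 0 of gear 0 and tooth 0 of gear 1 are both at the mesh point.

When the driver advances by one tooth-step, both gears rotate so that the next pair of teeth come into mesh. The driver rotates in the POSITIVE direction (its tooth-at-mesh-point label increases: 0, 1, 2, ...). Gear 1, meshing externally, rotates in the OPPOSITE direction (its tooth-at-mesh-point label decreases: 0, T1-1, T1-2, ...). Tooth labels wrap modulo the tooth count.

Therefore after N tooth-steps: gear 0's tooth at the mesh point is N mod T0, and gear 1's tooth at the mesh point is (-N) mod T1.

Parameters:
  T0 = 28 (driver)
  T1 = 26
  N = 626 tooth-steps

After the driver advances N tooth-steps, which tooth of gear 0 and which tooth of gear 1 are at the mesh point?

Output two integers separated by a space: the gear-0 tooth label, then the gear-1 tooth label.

Gear 0 (driver, T0=28): tooth at mesh = N mod T0
  626 = 22 * 28 + 10, so 626 mod 28 = 10
  gear 0 tooth = 10
Gear 1 (driven, T1=26): tooth at mesh = (-N) mod T1
  626 = 24 * 26 + 2, so 626 mod 26 = 2
  (-626) mod 26 = (-2) mod 26 = 26 - 2 = 24
Mesh after 626 steps: gear-0 tooth 10 meets gear-1 tooth 24

Answer: 10 24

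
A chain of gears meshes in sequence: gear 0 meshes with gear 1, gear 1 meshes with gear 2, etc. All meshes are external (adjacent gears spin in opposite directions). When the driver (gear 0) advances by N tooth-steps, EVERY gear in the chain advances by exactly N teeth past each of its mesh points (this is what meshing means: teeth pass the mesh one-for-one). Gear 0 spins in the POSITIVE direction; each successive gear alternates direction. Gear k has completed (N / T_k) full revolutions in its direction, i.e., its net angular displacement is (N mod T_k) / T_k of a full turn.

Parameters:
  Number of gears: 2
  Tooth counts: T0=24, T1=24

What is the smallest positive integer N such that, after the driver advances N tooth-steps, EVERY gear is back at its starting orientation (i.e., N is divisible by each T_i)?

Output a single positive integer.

Answer: 24

Derivation:
Gear k returns to start when N is a multiple of T_k.
All gears at start simultaneously when N is a common multiple of [24, 24]; the smallest such N is lcm(24, 24).
Start: lcm = T0 = 24
Fold in T1=24: gcd(24, 24) = 24; lcm(24, 24) = 24 * 24 / 24 = 576 / 24 = 24
Full cycle length = 24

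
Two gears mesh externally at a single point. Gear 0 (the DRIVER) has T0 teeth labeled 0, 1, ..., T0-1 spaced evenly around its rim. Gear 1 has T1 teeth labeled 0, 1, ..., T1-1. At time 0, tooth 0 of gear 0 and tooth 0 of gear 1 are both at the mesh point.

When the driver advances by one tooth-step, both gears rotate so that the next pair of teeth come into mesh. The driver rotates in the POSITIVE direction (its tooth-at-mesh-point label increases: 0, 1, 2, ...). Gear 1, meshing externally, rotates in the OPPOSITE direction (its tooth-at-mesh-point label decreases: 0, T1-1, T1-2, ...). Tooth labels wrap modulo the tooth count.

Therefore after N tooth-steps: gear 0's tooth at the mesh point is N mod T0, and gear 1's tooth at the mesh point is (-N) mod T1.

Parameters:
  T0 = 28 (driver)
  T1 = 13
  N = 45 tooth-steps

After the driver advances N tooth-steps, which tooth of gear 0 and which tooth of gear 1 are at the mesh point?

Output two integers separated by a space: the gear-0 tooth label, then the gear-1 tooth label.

Gear 0 (driver, T0=28): tooth at mesh = N mod T0
  45 = 1 * 28 + 17, so 45 mod 28 = 17
  gear 0 tooth = 17
Gear 1 (driven, T1=13): tooth at mesh = (-N) mod T1
  45 = 3 * 13 + 6, so 45 mod 13 = 6
  (-45) mod 13 = (-6) mod 13 = 13 - 6 = 7
Mesh after 45 steps: gear-0 tooth 17 meets gear-1 tooth 7

Answer: 17 7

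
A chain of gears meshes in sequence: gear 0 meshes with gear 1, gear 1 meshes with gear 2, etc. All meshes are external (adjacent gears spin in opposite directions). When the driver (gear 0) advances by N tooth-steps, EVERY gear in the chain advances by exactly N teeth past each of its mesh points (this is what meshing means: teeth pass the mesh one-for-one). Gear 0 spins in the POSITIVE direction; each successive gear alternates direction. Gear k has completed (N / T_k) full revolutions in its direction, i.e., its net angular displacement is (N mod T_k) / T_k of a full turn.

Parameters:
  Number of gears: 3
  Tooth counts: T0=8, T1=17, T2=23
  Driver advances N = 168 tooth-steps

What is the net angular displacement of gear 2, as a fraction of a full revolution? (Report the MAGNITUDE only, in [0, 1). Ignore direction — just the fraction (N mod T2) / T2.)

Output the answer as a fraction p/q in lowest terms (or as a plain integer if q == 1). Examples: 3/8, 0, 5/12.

Chain of 3 gears, tooth counts: [8, 17, 23]
  gear 0: T0=8, direction=positive, advance = 168 mod 8 = 0 teeth = 0/8 turn
  gear 1: T1=17, direction=negative, advance = 168 mod 17 = 15 teeth = 15/17 turn
  gear 2: T2=23, direction=positive, advance = 168 mod 23 = 7 teeth = 7/23 turn
Gear 2: 168 mod 23 = 7
Fraction = 7 / 23 = 7/23 (gcd(7,23)=1) = 7/23

Answer: 7/23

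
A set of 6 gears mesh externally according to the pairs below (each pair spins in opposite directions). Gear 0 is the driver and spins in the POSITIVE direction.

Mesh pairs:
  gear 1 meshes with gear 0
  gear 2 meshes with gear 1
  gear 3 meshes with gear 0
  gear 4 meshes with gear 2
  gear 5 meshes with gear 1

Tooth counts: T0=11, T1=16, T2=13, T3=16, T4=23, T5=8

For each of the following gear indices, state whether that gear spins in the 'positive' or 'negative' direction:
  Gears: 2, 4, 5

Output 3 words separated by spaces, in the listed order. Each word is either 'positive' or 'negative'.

Gear 0 (driver): positive (depth 0)
  gear 1: meshes with gear 0 -> depth 1 -> negative (opposite of gear 0)
  gear 2: meshes with gear 1 -> depth 2 -> positive (opposite of gear 1)
  gear 3: meshes with gear 0 -> depth 1 -> negative (opposite of gear 0)
  gear 4: meshes with gear 2 -> depth 3 -> negative (opposite of gear 2)
  gear 5: meshes with gear 1 -> depth 2 -> positive (opposite of gear 1)
Queried indices 2, 4, 5 -> positive, negative, positive

Answer: positive negative positive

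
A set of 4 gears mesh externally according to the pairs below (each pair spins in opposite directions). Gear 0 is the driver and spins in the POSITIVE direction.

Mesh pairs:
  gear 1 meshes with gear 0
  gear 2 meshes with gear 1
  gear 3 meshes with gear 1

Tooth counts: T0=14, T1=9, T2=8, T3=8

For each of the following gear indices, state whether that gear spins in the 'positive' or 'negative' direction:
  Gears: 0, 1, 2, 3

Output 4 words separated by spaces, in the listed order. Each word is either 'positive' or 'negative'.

Gear 0 (driver): positive (depth 0)
  gear 1: meshes with gear 0 -> depth 1 -> negative (opposite of gear 0)
  gear 2: meshes with gear 1 -> depth 2 -> positive (opposite of gear 1)
  gear 3: meshes with gear 1 -> depth 2 -> positive (opposite of gear 1)
Queried indices 0, 1, 2, 3 -> positive, negative, positive, positive

Answer: positive negative positive positive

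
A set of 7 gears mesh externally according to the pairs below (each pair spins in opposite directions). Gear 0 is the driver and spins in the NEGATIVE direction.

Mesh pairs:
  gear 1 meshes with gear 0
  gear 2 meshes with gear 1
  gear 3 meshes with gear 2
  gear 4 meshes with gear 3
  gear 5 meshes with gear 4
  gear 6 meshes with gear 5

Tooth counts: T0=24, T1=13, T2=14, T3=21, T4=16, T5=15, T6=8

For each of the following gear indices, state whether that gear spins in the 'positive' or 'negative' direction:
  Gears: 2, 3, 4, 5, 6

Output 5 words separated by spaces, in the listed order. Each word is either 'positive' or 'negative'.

Answer: negative positive negative positive negative

Derivation:
Gear 0 (driver): negative (depth 0)
  gear 1: meshes with gear 0 -> depth 1 -> positive (opposite of gear 0)
  gear 2: meshes with gear 1 -> depth 2 -> negative (opposite of gear 1)
  gear 3: meshes with gear 2 -> depth 3 -> positive (opposite of gear 2)
  gear 4: meshes with gear 3 -> depth 4 -> negative (opposite of gear 3)
  gear 5: meshes with gear 4 -> depth 5 -> positive (opposite of gear 4)
  gear 6: meshes with gear 5 -> depth 6 -> negative (opposite of gear 5)
Queried indices 2, 3, 4, 5, 6 -> negative, positive, negative, positive, negative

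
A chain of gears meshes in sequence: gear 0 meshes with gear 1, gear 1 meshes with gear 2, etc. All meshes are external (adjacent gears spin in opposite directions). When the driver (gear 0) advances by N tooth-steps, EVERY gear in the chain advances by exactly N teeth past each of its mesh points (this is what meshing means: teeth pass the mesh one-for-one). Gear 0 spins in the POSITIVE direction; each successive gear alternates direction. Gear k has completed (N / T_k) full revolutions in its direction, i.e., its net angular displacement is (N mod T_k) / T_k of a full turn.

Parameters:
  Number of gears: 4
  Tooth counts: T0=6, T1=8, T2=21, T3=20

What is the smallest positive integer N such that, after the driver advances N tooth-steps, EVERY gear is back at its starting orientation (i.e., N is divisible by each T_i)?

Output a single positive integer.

Gear k returns to start when N is a multiple of T_k.
All gears at start simultaneously when N is a common multiple of [6, 8, 21, 20]; the smallest such N is lcm(6, 8, 21, 20).
Start: lcm = T0 = 6
Fold in T1=8: gcd(6, 8) = 2; lcm(6, 8) = 6 * 8 / 2 = 48 / 2 = 24
Fold in T2=21: gcd(24, 21) = 3; lcm(24, 21) = 24 * 21 / 3 = 504 / 3 = 168
Fold in T3=20: gcd(168, 20) = 4; lcm(168, 20) = 168 * 20 / 4 = 3360 / 4 = 840
Full cycle length = 840

Answer: 840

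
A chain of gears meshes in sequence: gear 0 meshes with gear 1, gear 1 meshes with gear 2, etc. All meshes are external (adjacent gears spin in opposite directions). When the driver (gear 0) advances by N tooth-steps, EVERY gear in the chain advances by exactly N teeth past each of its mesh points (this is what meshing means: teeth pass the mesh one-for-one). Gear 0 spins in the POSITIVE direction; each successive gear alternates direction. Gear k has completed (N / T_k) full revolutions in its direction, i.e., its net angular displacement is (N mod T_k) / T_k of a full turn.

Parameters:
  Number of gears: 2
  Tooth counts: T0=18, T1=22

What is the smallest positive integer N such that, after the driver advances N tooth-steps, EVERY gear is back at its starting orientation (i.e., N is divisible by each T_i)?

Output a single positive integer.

Gear k returns to start when N is a multiple of T_k.
All gears at start simultaneously when N is a common multiple of [18, 22]; the smallest such N is lcm(18, 22).
Start: lcm = T0 = 18
Fold in T1=22: gcd(18, 22) = 2; lcm(18, 22) = 18 * 22 / 2 = 396 / 2 = 198
Full cycle length = 198

Answer: 198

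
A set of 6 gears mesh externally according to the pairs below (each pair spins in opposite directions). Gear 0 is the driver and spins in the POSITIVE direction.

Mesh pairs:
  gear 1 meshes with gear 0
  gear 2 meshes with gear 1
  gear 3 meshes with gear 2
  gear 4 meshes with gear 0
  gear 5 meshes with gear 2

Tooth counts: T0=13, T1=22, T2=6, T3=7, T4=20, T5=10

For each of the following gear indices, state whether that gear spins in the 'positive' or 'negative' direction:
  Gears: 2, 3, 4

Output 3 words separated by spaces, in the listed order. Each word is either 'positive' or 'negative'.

Answer: positive negative negative

Derivation:
Gear 0 (driver): positive (depth 0)
  gear 1: meshes with gear 0 -> depth 1 -> negative (opposite of gear 0)
  gear 2: meshes with gear 1 -> depth 2 -> positive (opposite of gear 1)
  gear 3: meshes with gear 2 -> depth 3 -> negative (opposite of gear 2)
  gear 4: meshes with gear 0 -> depth 1 -> negative (opposite of gear 0)
  gear 5: meshes with gear 2 -> depth 3 -> negative (opposite of gear 2)
Queried indices 2, 3, 4 -> positive, negative, negative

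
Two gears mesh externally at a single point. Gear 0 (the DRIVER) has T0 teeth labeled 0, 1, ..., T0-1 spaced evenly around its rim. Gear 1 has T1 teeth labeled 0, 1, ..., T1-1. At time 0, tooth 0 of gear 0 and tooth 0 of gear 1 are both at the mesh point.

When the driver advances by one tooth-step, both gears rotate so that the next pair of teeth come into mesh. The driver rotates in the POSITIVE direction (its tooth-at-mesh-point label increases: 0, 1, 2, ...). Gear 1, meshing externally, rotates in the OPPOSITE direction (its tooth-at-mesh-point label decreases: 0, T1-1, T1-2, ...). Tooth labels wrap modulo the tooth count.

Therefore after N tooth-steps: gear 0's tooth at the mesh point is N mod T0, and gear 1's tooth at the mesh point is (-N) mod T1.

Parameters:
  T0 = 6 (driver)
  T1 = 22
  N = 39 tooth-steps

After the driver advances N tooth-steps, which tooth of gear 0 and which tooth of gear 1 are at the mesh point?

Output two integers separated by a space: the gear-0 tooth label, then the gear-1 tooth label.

Gear 0 (driver, T0=6): tooth at mesh = N mod T0
  39 = 6 * 6 + 3, so 39 mod 6 = 3
  gear 0 tooth = 3
Gear 1 (driven, T1=22): tooth at mesh = (-N) mod T1
  39 = 1 * 22 + 17, so 39 mod 22 = 17
  (-39) mod 22 = (-17) mod 22 = 22 - 17 = 5
Mesh after 39 steps: gear-0 tooth 3 meets gear-1 tooth 5

Answer: 3 5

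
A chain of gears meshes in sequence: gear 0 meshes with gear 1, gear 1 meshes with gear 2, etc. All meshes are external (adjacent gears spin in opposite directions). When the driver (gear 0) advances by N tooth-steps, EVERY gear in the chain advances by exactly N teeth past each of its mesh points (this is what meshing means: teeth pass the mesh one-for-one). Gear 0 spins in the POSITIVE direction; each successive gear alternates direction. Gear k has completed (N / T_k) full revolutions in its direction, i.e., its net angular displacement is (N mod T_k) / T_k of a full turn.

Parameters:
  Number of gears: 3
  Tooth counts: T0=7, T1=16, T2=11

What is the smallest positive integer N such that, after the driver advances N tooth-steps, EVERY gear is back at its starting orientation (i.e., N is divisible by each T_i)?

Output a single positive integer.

Gear k returns to start when N is a multiple of T_k.
All gears at start simultaneously when N is a common multiple of [7, 16, 11]; the smallest such N is lcm(7, 16, 11).
Start: lcm = T0 = 7
Fold in T1=16: gcd(7, 16) = 1; lcm(7, 16) = 7 * 16 / 1 = 112 / 1 = 112
Fold in T2=11: gcd(112, 11) = 1; lcm(112, 11) = 112 * 11 / 1 = 1232 / 1 = 1232
Full cycle length = 1232

Answer: 1232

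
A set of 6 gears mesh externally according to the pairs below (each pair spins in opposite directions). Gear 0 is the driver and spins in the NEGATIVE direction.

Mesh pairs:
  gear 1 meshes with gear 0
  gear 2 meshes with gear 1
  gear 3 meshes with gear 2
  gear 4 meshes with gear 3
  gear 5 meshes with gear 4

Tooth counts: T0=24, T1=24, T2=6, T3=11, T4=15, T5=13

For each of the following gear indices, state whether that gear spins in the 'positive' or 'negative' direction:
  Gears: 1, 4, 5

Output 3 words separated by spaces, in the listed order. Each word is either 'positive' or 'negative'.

Gear 0 (driver): negative (depth 0)
  gear 1: meshes with gear 0 -> depth 1 -> positive (opposite of gear 0)
  gear 2: meshes with gear 1 -> depth 2 -> negative (opposite of gear 1)
  gear 3: meshes with gear 2 -> depth 3 -> positive (opposite of gear 2)
  gear 4: meshes with gear 3 -> depth 4 -> negative (opposite of gear 3)
  gear 5: meshes with gear 4 -> depth 5 -> positive (opposite of gear 4)
Queried indices 1, 4, 5 -> positive, negative, positive

Answer: positive negative positive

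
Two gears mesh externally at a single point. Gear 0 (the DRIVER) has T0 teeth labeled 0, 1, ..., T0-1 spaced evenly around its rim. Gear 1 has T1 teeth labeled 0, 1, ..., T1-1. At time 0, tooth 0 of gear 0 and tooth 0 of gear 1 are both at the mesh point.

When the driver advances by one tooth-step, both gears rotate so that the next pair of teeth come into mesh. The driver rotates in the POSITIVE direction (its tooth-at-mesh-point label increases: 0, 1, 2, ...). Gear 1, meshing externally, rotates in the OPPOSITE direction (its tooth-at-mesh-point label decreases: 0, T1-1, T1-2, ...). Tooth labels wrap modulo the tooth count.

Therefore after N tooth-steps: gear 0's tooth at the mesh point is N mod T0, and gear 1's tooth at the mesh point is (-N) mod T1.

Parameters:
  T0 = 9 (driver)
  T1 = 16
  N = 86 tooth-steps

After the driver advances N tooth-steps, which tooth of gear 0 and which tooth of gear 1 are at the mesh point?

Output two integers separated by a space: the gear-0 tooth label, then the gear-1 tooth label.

Gear 0 (driver, T0=9): tooth at mesh = N mod T0
  86 = 9 * 9 + 5, so 86 mod 9 = 5
  gear 0 tooth = 5
Gear 1 (driven, T1=16): tooth at mesh = (-N) mod T1
  86 = 5 * 16 + 6, so 86 mod 16 = 6
  (-86) mod 16 = (-6) mod 16 = 16 - 6 = 10
Mesh after 86 steps: gear-0 tooth 5 meets gear-1 tooth 10

Answer: 5 10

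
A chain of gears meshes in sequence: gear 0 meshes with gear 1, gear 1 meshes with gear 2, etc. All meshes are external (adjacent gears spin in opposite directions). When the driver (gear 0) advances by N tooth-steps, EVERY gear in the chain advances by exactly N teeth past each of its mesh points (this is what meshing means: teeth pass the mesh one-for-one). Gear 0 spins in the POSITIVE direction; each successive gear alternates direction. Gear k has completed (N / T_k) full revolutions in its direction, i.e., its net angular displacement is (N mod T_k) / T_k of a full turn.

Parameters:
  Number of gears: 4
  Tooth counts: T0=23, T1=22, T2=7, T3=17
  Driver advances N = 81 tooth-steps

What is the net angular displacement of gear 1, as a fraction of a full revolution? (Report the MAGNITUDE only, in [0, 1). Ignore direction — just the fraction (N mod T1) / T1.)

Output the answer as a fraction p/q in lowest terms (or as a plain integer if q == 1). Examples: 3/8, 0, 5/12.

Answer: 15/22

Derivation:
Chain of 4 gears, tooth counts: [23, 22, 7, 17]
  gear 0: T0=23, direction=positive, advance = 81 mod 23 = 12 teeth = 12/23 turn
  gear 1: T1=22, direction=negative, advance = 81 mod 22 = 15 teeth = 15/22 turn
  gear 2: T2=7, direction=positive, advance = 81 mod 7 = 4 teeth = 4/7 turn
  gear 3: T3=17, direction=negative, advance = 81 mod 17 = 13 teeth = 13/17 turn
Gear 1: 81 mod 22 = 15
Fraction = 15 / 22 = 15/22 (gcd(15,22)=1) = 15/22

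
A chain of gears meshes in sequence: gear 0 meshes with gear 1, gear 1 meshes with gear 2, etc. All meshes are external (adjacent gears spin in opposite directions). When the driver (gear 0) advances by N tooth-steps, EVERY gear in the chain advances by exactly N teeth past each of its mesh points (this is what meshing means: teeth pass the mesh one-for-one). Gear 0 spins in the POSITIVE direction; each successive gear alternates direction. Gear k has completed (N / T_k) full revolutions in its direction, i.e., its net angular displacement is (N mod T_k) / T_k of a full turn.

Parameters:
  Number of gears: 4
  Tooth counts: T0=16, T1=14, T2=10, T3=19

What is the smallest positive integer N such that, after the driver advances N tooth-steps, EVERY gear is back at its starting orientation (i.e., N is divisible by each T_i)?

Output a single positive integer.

Answer: 10640

Derivation:
Gear k returns to start when N is a multiple of T_k.
All gears at start simultaneously when N is a common multiple of [16, 14, 10, 19]; the smallest such N is lcm(16, 14, 10, 19).
Start: lcm = T0 = 16
Fold in T1=14: gcd(16, 14) = 2; lcm(16, 14) = 16 * 14 / 2 = 224 / 2 = 112
Fold in T2=10: gcd(112, 10) = 2; lcm(112, 10) = 112 * 10 / 2 = 1120 / 2 = 560
Fold in T3=19: gcd(560, 19) = 1; lcm(560, 19) = 560 * 19 / 1 = 10640 / 1 = 10640
Full cycle length = 10640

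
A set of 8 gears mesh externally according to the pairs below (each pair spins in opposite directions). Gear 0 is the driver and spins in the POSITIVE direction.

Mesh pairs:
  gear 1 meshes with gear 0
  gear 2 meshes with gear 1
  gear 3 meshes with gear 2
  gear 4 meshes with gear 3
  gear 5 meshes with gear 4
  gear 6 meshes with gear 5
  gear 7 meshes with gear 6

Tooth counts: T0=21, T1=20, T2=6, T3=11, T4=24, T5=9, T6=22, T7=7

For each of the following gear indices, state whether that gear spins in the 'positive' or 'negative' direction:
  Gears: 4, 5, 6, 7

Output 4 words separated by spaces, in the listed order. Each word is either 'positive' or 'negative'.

Answer: positive negative positive negative

Derivation:
Gear 0 (driver): positive (depth 0)
  gear 1: meshes with gear 0 -> depth 1 -> negative (opposite of gear 0)
  gear 2: meshes with gear 1 -> depth 2 -> positive (opposite of gear 1)
  gear 3: meshes with gear 2 -> depth 3 -> negative (opposite of gear 2)
  gear 4: meshes with gear 3 -> depth 4 -> positive (opposite of gear 3)
  gear 5: meshes with gear 4 -> depth 5 -> negative (opposite of gear 4)
  gear 6: meshes with gear 5 -> depth 6 -> positive (opposite of gear 5)
  gear 7: meshes with gear 6 -> depth 7 -> negative (opposite of gear 6)
Queried indices 4, 5, 6, 7 -> positive, negative, positive, negative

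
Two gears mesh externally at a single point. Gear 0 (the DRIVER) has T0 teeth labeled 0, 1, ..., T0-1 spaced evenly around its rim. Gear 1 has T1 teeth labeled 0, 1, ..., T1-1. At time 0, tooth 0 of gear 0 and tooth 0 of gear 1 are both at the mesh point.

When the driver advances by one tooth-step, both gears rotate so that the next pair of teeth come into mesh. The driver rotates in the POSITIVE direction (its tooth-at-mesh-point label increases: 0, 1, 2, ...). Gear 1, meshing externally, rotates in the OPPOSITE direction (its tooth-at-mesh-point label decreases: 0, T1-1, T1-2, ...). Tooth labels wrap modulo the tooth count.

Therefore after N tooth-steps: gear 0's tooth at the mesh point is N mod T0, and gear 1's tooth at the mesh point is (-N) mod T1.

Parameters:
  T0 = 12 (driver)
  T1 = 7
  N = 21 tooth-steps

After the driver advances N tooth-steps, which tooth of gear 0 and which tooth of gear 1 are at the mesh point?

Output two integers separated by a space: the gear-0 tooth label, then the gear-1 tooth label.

Answer: 9 0

Derivation:
Gear 0 (driver, T0=12): tooth at mesh = N mod T0
  21 = 1 * 12 + 9, so 21 mod 12 = 9
  gear 0 tooth = 9
Gear 1 (driven, T1=7): tooth at mesh = (-N) mod T1
  21 = 3 * 7 + 0, so 21 mod 7 = 0
  (-21) mod 7 = 0
Mesh after 21 steps: gear-0 tooth 9 meets gear-1 tooth 0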